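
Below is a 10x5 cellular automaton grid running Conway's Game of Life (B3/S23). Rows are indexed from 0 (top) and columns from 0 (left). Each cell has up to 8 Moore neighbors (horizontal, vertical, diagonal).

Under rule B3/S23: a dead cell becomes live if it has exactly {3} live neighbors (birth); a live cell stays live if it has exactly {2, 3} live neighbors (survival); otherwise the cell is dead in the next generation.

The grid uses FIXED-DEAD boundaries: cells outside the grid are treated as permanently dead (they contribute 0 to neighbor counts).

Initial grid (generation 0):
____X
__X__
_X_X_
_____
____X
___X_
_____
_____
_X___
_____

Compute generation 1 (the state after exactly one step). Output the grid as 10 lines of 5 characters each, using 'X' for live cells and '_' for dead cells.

Simulating step by step:
Generation 0 (given above): 7 live cells
Generation 1: 3 live cells
(generation 1 grid is the final answer)

Answer: _____
__XX_
__X__
_____
_____
_____
_____
_____
_____
_____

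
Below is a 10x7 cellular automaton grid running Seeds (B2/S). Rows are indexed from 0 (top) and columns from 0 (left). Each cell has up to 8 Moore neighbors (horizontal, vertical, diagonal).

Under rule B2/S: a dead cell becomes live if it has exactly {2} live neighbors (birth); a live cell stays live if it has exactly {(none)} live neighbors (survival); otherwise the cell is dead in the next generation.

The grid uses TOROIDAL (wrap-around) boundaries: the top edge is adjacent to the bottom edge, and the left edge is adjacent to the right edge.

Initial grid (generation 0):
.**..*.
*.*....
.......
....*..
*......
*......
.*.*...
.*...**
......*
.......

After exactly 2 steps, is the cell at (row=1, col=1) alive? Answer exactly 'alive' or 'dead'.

Answer: alive

Derivation:
Simulating step by step:
Generation 0 (given above): 14 live cells
Generation 1: 19 live cells
*..*..*
...*..*
.*.*...
.......
.*....*
..*...*
....**.
....*..
.......
***..**
Generation 2: 17 live cells
.......
.*...*.
*...*..
.*.....
..*..*.
.*.**..
......*
...*...
..***..
...**..

Cell (1,1) at generation 2: 1 -> alive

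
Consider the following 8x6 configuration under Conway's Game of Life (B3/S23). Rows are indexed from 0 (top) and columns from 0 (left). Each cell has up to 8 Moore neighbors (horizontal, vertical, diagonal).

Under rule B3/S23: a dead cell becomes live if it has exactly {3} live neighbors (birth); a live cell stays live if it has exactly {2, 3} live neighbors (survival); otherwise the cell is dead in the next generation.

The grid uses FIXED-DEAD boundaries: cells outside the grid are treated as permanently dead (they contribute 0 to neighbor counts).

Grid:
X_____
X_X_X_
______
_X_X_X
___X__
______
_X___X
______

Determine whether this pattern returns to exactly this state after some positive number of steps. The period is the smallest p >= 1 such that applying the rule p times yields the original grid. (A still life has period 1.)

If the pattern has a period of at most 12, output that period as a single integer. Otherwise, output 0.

Simulating and comparing each generation to the original:
Gen 0 (original, given above): 10 live cells
Gen 1: 10 live cells, differs from original
Gen 2: 7 live cells, differs from original
Gen 3: 11 live cells, differs from original
Gen 4: 8 live cells, differs from original
Gen 5: 6 live cells, differs from original
Gen 6: 3 live cells, differs from original
Gen 7: 4 live cells, differs from original
Gen 8: 4 live cells, differs from original
Gen 9: 4 live cells, differs from original
Gen 10: 4 live cells, differs from original
Gen 11: 4 live cells, differs from original
Gen 12: 4 live cells, differs from original
No period found within 12 steps.

Answer: 0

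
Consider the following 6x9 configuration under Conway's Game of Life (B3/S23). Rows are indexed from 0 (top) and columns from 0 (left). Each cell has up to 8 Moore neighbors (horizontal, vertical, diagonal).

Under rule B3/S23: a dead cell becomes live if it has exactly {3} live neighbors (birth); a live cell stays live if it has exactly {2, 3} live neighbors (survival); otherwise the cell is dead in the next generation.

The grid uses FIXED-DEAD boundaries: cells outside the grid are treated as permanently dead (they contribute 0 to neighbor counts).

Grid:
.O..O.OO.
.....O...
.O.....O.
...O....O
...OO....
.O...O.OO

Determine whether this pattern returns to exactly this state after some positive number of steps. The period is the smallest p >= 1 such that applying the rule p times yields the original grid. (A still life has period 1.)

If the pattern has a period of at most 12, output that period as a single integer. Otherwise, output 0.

Answer: 0

Derivation:
Simulating and comparing each generation to the original:
Gen 0 (original, given above): 15 live cells
Gen 1: 13 live cells, differs from original
Gen 2: 10 live cells, differs from original
Gen 3: 12 live cells, differs from original
Gen 4: 7 live cells, differs from original
Gen 5: 5 live cells, differs from original
Gen 6: 5 live cells, differs from original
Gen 7: 5 live cells, differs from original
Gen 8: 5 live cells, differs from original
Gen 9: 4 live cells, differs from original
Gen 10: 3 live cells, differs from original
Gen 11: 4 live cells, differs from original
Gen 12: 4 live cells, differs from original
No period found within 12 steps.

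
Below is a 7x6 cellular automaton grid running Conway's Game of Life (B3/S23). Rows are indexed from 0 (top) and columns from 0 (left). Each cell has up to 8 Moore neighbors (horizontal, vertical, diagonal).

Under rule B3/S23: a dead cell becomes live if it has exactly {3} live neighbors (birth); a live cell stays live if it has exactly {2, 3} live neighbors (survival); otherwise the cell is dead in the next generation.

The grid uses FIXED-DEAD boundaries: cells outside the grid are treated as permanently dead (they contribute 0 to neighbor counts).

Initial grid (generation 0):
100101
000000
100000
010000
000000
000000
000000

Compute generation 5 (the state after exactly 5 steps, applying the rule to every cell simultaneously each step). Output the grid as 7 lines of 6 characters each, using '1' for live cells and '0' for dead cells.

Answer: 000000
000000
000000
000000
000000
000000
000000

Derivation:
Simulating step by step:
Generation 0 (given above): 5 live cells
Generation 1: 0 live cells
000000
000000
000000
000000
000000
000000
000000
Generation 2: 0 live cells
000000
000000
000000
000000
000000
000000
000000
Generation 3: 0 live cells
000000
000000
000000
000000
000000
000000
000000
Generation 4: 0 live cells
000000
000000
000000
000000
000000
000000
000000
Generation 5: 0 live cells
(generation 5 grid is the final answer)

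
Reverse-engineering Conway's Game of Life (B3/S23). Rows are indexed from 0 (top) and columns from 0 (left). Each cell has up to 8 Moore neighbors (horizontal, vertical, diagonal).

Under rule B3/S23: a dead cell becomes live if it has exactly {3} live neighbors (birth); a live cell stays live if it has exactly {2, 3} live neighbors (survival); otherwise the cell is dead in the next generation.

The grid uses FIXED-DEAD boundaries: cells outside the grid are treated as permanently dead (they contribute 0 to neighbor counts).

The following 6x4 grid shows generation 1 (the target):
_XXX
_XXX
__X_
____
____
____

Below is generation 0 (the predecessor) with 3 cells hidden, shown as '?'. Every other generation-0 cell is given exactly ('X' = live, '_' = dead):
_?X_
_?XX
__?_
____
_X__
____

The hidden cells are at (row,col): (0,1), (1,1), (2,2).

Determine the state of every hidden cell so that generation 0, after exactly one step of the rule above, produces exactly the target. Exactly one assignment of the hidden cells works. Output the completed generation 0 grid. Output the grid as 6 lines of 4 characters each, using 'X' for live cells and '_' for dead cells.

Hidden generation-0 cells (in order): (0,1), (1,1), (2,2).
A hidden cell only influences target cells in its own 3x3 neighborhood. Try each of the 2^3 = 8 assignments, step the completed generation 0 forward once under B3/S23, and compare with the target:
  (0,1)=_ (1,1)=_ (2,2)=_ -> step gives (0,1)='_' but target has 'X' -> reject
  (0,1)=_ (1,1)=_ (2,2)=X -> step gives (0,1)='_' but target has 'X' -> reject
  (0,1)=_ (1,1)=X (2,2)=_ -> step reproduces the target at every cell -> ACCEPT
  (0,1)=_ (1,1)=X (2,2)=X -> step gives (1,2)='_' but target has 'X' -> reject
  (0,1)=X (1,1)=_ (2,2)=_ -> step gives (2,2)='_' but target has 'X' -> reject
  (0,1)=X (1,1)=_ (2,2)=X -> step gives (1,1)='_' but target has 'X' -> reject
  (0,1)=X (1,1)=X (2,2)=_ -> step gives (0,2)='_' but target has 'X' -> reject
  (0,1)=X (1,1)=X (2,2)=X -> step gives (0,2)='_' but target has 'X' -> reject
Unique solution: (0,1)=dead, (1,1)=live, (2,2)=dead.
Check: live-neighbor counts of every cell in the completed generation 0:
1333
1232
1232
1110
1010
1110
Applying B3/S23 to generation 0 with these counts gives:
_XXX
_XXX
__X_
____
____
____
which matches the target exactly.

Answer: __X_
_XXX
____
____
_X__
____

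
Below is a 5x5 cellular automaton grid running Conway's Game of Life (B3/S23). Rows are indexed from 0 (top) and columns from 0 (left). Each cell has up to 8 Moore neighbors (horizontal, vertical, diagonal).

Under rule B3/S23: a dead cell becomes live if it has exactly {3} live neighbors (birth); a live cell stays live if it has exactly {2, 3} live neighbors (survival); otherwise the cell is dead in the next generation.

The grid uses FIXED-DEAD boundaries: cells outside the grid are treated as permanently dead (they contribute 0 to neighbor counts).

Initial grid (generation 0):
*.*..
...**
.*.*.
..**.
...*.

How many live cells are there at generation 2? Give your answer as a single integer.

Simulating step by step:
Generation 0 (given above): 9 live cells
Generation 1: 8 live cells
...*.
.*.**
.....
...**
..**.
Generation 2: 13 live cells
..***
..***
..*..
..***
..***
Population at generation 2: 13

Answer: 13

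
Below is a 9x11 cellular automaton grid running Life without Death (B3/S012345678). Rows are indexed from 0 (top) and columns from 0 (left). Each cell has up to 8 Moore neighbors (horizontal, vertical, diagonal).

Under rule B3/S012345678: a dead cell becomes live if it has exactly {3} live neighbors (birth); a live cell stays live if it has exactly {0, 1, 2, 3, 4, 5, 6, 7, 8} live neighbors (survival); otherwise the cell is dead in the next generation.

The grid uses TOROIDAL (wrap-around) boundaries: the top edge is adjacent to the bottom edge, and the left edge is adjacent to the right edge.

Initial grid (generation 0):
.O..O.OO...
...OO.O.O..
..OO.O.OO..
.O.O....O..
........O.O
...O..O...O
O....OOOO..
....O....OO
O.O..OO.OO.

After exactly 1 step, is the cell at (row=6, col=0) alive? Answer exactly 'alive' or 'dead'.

Answer: alive

Derivation:
Simulating step by step:
Generation 0 (given above): 35 live cells
Generation 1: 52 live cells
.OO.O.OO.O.
...OO.O.O..
..OO.OOOOO.
.O.OO...O..
O.O....OO.O
O..O.OO.O.O
O...OOOOO..
OO..O....OO
OOOOOOO.OO.

Cell (6,0) at generation 1: 1 -> alive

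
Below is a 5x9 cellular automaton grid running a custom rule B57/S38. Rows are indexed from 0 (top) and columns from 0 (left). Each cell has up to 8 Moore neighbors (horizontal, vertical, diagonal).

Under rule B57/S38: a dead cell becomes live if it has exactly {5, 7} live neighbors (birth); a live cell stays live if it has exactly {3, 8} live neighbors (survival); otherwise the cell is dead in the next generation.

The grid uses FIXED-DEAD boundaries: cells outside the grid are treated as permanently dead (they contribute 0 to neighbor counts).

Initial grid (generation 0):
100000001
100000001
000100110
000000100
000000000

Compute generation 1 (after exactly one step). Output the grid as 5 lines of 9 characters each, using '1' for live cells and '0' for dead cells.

Answer: 000000000
000000000
000000010
000000000
000000000

Derivation:
Simulating step by step:
Generation 0 (given above): 8 live cells
Generation 1: 1 live cells
(generation 1 grid is the final answer)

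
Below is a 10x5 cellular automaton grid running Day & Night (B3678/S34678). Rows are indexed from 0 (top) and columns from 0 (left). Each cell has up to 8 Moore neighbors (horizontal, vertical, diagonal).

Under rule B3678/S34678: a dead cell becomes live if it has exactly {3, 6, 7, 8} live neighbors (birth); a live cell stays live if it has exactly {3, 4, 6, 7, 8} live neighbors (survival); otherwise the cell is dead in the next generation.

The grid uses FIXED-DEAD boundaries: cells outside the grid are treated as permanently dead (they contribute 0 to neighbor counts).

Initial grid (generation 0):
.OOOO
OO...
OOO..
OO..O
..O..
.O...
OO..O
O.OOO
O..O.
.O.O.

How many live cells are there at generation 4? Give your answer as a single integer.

Simulating step by step:
Generation 0 (given above): 25 live cells
Generation 1: 22 live cells
OOO..
OOO..
.OO..
O..O.
O....
OOO..
OO...
O.OOO
...O.
..O..
Generation 2: 18 live cells
O.O..
OO.O.
..OO.
..O..
O.O..
O....
OO...
..OO.
.O.OO
.....
Generation 3: 13 live cells
.....
.O.O.
..OO.
..O..
.....
O....
.OO..
O.OOO
...O.
.....
Generation 4: 13 live cells
.....
.....
.OOO.
...O.
.....
.O...
OOO..
..OO.
..OOO
.....
Population at generation 4: 13

Answer: 13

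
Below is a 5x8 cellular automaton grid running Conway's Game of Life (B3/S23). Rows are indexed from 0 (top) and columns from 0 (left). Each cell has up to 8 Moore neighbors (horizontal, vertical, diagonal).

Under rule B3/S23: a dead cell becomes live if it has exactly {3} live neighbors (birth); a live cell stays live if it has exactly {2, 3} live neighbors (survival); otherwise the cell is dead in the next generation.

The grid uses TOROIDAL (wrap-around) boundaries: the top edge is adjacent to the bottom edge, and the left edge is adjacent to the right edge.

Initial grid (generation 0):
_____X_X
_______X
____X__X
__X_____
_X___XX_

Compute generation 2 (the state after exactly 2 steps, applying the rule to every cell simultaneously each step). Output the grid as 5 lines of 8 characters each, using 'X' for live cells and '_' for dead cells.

Answer: X____X__
X_____XX
______XX
_____XX_
____X___

Derivation:
Simulating step by step:
Generation 0 (given above): 9 live cells
Generation 1: 9 live cells
X____X_X
X______X
________
_____XX_
_____XX_
Generation 2: 10 live cells
(generation 2 grid is the final answer)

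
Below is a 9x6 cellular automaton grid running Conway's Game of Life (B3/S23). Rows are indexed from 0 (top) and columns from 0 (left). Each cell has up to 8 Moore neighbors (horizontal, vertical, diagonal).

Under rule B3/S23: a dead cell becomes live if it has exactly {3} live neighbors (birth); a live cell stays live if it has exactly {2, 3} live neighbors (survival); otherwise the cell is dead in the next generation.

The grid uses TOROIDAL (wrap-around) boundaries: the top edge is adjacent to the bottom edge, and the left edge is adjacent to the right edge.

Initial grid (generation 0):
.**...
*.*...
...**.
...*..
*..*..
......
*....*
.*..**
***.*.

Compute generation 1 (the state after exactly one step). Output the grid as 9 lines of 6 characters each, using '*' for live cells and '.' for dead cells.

Simulating step by step:
Generation 0 (given above): 18 live cells
Generation 1: 16 live cells
(generation 1 grid is the final answer)

Answer: .....*
..*...
..***.
..**..
......
*....*
*...**
..***.
....*.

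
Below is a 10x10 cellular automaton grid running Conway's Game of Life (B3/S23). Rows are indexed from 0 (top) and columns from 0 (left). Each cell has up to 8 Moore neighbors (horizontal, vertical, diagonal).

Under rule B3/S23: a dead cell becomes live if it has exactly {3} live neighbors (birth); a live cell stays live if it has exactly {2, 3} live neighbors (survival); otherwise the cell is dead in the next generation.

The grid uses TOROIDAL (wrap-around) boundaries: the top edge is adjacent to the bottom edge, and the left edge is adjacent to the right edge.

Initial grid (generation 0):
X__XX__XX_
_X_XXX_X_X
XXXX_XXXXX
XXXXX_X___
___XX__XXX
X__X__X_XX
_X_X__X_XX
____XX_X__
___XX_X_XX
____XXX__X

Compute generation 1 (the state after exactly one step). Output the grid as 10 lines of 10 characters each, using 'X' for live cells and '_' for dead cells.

Answer: X_X____X__
__________
__________
__________
______X___
___X_XX___
__XX__X___
X_X_______
___X____XX
X_____X___

Derivation:
Simulating step by step:
Generation 0 (given above): 53 live cells
Generation 1: 17 live cells
(generation 1 grid is the final answer)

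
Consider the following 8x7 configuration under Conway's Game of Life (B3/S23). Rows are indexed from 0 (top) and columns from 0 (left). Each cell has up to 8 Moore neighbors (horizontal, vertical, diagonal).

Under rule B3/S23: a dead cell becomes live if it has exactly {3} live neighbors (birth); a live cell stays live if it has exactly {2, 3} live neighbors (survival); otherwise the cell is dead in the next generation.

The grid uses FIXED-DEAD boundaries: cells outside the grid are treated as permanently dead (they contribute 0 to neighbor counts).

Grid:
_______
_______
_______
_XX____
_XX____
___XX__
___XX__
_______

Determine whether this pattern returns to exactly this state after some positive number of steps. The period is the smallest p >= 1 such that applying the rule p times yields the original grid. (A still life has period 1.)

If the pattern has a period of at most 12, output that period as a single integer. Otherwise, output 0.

Answer: 2

Derivation:
Simulating and comparing each generation to the original:
Gen 0 (original, given above): 8 live cells
Gen 1: 6 live cells, differs from original
Gen 2: 8 live cells, MATCHES original -> period = 2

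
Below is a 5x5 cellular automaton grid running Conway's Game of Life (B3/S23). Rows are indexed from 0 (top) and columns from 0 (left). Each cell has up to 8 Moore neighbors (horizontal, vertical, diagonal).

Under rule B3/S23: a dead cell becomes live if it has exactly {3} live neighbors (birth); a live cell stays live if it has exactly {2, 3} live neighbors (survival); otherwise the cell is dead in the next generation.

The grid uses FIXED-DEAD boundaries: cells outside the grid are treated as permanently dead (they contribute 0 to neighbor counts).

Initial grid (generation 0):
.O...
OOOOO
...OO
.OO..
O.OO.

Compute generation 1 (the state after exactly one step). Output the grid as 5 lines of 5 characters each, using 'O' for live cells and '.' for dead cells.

Simulating step by step:
Generation 0 (given above): 13 live cells
Generation 1: 12 live cells
(generation 1 grid is the final answer)

Answer: OO.O.
OO..O
O...O
.O..O
..OO.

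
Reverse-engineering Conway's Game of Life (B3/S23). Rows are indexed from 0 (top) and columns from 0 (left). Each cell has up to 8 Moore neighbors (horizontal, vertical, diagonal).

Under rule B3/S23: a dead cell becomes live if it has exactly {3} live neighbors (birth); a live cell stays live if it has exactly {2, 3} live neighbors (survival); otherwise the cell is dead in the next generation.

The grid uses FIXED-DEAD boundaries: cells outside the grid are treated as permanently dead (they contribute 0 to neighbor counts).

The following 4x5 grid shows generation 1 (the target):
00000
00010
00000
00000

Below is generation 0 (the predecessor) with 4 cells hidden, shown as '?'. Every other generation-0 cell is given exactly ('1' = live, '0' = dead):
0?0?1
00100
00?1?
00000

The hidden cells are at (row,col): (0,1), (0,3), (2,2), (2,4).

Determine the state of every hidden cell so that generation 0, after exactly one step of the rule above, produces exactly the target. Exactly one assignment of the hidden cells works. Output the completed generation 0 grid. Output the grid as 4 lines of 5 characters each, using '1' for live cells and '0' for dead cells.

Hidden generation-0 cells (in order): (0,1), (0,3), (2,2), (2,4).
A hidden cell only influences target cells in its own 3x3 neighborhood. Try each of the 2^4 = 16 assignments, step the completed generation 0 forward once under B3/S23, and compare with the target:
  (0,1)=0 (0,3)=0 (2,2)=0 (2,4)=0 -> step reproduces the target at every cell -> ACCEPT
  (0,1)=0 (0,3)=0 (2,2)=0 (2,4)=1 -> step gives (1,3)='0' but target has '1' -> reject
  (0,1)=0 (0,3)=0 (2,2)=1 (2,4)=0 -> step gives (1,2)='1' but target has '0' -> reject
  (0,1)=0 (0,3)=0 (2,2)=1 (2,4)=1 -> step gives (1,2)='1' but target has '0' -> reject
  (0,1)=0 (0,3)=1 (2,2)=0 (2,4)=0 -> step gives (0,3)='1' but target has '0' -> reject
  (0,1)=0 (0,3)=1 (2,2)=0 (2,4)=1 -> step gives (0,3)='1' but target has '0' -> reject
  (0,1)=0 (0,3)=1 (2,2)=1 (2,4)=0 -> step gives (0,3)='1' but target has '0' -> reject
  (0,1)=0 (0,3)=1 (2,2)=1 (2,4)=1 -> step gives (0,3)='1' but target has '0' -> reject
  (0,1)=1 (0,3)=0 (2,2)=0 (2,4)=0 -> step gives (1,2)='1' but target has '0' -> reject
  (0,1)=1 (0,3)=0 (2,2)=0 (2,4)=1 -> step gives (1,2)='1' but target has '0' -> reject
  (0,1)=1 (0,3)=0 (2,2)=1 (2,4)=0 -> step gives (1,1)='1' but target has '0' -> reject
  (0,1)=1 (0,3)=0 (2,2)=1 (2,4)=1 -> step gives (1,1)='1' but target has '0' -> reject
  (0,1)=1 (0,3)=1 (2,2)=0 (2,4)=0 -> step gives (0,2)='1' but target has '0' -> reject
  (0,1)=1 (0,3)=1 (2,2)=0 (2,4)=1 -> step gives (0,2)='1' but target has '0' -> reject
  (0,1)=1 (0,3)=1 (2,2)=1 (2,4)=0 -> step gives (0,2)='1' but target has '0' -> reject
  (0,1)=1 (0,3)=1 (2,2)=1 (2,4)=1 -> step gives (0,2)='1' but target has '0' -> reject
Unique solution: (0,1)=dead, (0,3)=dead, (2,2)=dead, (2,4)=dead.
Check: live-neighbor counts of every cell in the completed generation 0:
01120
01132
01211
00111
Applying B3/S23 to generation 0 with these counts gives:
00000
00010
00000
00000
which matches the target exactly.

Answer: 00001
00100
00010
00000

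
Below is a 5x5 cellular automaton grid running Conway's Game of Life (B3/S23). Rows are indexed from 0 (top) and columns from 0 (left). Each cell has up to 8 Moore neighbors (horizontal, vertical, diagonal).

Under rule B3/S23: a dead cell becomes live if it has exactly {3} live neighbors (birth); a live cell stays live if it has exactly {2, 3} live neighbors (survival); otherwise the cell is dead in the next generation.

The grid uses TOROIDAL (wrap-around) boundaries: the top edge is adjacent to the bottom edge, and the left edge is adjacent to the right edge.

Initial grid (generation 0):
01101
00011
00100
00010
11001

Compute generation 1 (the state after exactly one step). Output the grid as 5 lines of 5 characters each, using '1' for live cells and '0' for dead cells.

Simulating step by step:
Generation 0 (given above): 10 live cells
Generation 1: 14 live cells
(generation 1 grid is the final answer)

Answer: 01100
11001
00101
11111
01001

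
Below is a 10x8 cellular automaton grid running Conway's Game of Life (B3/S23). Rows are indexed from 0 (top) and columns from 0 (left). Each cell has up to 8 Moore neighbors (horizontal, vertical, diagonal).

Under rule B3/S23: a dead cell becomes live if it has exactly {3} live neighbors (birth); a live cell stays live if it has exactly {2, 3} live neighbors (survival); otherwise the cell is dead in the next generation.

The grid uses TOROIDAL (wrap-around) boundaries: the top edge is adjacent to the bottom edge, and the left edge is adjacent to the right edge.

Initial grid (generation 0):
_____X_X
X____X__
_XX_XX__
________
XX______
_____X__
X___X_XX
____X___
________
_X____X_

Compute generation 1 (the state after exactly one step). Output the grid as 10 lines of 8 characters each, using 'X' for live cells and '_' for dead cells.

Simulating step by step:
Generation 0 (given above): 18 live cells
Generation 1: 20 live cells
(generation 1 grid is the final answer)

Answer: X____X_X
XX___X__
_X__XX__
X_X_____
________
_X___XX_
____X_XX
_____X_X
________
______X_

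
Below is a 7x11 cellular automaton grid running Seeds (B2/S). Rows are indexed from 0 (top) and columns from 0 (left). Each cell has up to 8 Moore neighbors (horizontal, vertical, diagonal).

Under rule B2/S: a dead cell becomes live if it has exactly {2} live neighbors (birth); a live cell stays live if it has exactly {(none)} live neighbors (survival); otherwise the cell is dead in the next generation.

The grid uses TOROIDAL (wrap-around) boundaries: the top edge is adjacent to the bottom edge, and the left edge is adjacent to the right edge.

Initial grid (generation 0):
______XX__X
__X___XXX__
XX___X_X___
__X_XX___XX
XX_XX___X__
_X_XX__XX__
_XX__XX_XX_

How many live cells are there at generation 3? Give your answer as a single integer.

Answer: 9

Derivation:
Simulating step by step:
Generation 0 (given above): 32 live cells
Generation 1: 8 live cells
X__X_______
_________XX
___________
_______X___
______X____
__________X
__________X
Generation 2: 9 live cells
___________
X__________
________XXX
______X____
_______X___
X________X_
_________X_
Generation 3: 9 live cells
__________X
________X__
X______X___
__________X
______X_X_X
___________
________X__
Population at generation 3: 9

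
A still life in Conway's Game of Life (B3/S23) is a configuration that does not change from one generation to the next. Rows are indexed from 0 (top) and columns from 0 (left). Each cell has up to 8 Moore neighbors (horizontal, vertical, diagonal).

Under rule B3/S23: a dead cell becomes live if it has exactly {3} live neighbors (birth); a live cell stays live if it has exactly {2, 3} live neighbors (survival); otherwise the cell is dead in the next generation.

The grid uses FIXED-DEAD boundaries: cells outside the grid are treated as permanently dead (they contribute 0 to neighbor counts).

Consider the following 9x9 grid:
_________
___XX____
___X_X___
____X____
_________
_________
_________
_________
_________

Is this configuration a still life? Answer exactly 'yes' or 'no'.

Answer: yes

Derivation:
Compute generation 1 and compare to generation 0 (given above):
Generation 1:
_________
___XX____
___X_X___
____X____
_________
_________
_________
_________
_________
The grids are IDENTICAL -> still life.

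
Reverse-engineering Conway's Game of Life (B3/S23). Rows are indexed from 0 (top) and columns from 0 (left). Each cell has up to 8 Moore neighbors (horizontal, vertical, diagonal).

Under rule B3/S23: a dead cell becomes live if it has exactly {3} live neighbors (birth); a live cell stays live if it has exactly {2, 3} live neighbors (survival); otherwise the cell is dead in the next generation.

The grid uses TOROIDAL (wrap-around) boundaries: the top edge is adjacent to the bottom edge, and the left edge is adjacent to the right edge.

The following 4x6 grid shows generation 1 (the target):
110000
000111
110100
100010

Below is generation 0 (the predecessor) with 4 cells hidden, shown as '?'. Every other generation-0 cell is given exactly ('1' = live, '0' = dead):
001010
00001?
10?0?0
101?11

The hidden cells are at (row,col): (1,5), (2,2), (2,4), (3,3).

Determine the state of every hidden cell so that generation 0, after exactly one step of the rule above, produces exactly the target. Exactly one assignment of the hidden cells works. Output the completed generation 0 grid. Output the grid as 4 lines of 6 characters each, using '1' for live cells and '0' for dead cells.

Answer: 001010
000011
100000
101011

Derivation:
Hidden generation-0 cells (in order): (1,5), (2,2), (2,4), (3,3).
A hidden cell only influences target cells in its own 3x3 neighborhood. Try each of the 2^4 = 16 assignments, step the completed generation 0 forward once under B3/S23, and compare with the target:
  (1,5)=0 (2,2)=0 (2,4)=0 (3,3)=0 -> step gives (0,0)='0' but target has '1' -> reject
  (1,5)=0 (2,2)=0 (2,4)=0 (3,3)=1 -> step gives (0,0)='0' but target has '1' -> reject
  (1,5)=0 (2,2)=0 (2,4)=1 (3,3)=0 -> step gives (0,0)='0' but target has '1' -> reject
  (1,5)=0 (2,2)=0 (2,4)=1 (3,3)=1 -> step gives (0,0)='0' but target has '1' -> reject
  (1,5)=0 (2,2)=1 (2,4)=0 (3,3)=0 -> step gives (0,0)='0' but target has '1' -> reject
  (1,5)=0 (2,2)=1 (2,4)=0 (3,3)=1 -> step gives (0,0)='0' but target has '1' -> reject
  (1,5)=0 (2,2)=1 (2,4)=1 (3,3)=0 -> step gives (0,0)='0' but target has '1' -> reject
  (1,5)=0 (2,2)=1 (2,4)=1 (3,3)=1 -> step gives (0,0)='0' but target has '1' -> reject
  (1,5)=1 (2,2)=0 (2,4)=0 (3,3)=0 -> step reproduces the target at every cell -> ACCEPT
  (1,5)=1 (2,2)=0 (2,4)=0 (3,3)=1 -> step gives (0,2)='1' but target has '0' -> reject
  (1,5)=1 (2,2)=0 (2,4)=1 (3,3)=0 -> step gives (1,3)='0' but target has '1' -> reject
  (1,5)=1 (2,2)=0 (2,4)=1 (3,3)=1 -> step gives (0,2)='1' but target has '0' -> reject
  (1,5)=1 (2,2)=1 (2,4)=0 (3,3)=0 -> step gives (1,1)='1' but target has '0' -> reject
  (1,5)=1 (2,2)=1 (2,4)=0 (3,3)=1 -> step gives (0,2)='1' but target has '0' -> reject
  (1,5)=1 (2,2)=1 (2,4)=1 (3,3)=0 -> step gives (1,1)='1' but target has '0' -> reject
  (1,5)=1 (2,2)=1 (2,4)=1 (3,3)=1 -> step gives (0,2)='1' but target has '0' -> reject
Unique solution: (1,5)=live, (2,2)=dead, (2,4)=dead, (3,3)=dead.
Check: live-neighbor counts of every cell in the completed generation 0:
331546
221323
331346
241424
Applying B3/S23 to generation 0 with these counts gives:
110000
000111
110100
100010
which matches the target exactly.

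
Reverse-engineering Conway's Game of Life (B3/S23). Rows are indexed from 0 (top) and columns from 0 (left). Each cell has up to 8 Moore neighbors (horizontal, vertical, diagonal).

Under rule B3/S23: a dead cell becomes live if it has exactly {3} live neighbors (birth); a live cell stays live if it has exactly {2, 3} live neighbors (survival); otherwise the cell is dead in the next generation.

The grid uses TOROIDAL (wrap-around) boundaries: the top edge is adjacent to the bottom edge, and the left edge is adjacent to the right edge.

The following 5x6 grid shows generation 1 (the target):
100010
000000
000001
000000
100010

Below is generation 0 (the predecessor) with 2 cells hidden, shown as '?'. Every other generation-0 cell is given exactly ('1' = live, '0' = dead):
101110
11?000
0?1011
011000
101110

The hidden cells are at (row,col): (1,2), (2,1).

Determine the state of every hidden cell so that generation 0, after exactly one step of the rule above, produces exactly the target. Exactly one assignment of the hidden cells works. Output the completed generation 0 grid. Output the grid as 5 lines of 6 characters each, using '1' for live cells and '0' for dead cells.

Hidden generation-0 cells (in order): (1,2), (2,1).
A hidden cell only influences target cells in its own 3x3 neighborhood. Try each of the 2^2 = 4 assignments, step the completed generation 0 forward once under B3/S23, and compare with the target:
  (1,2)=0 (2,1)=0 -> step gives (1,0)='1' but target has '0' -> reject
  (1,2)=0 (2,1)=1 -> step gives (2,3)='1' but target has '0' -> reject
  (1,2)=1 (2,1)=0 -> step gives (1,0)='1' but target has '0' -> reject
  (1,2)=1 (2,1)=1 -> step reproduces the target at every cell -> ACCEPT
Unique solution: (1,2)=live, (2,1)=live.
Check: live-neighbor counts of every cell in the completed generation 0:
375635
465645
565412
455644
265634
Applying B3/S23 to generation 0 with these counts gives:
100010
000000
000001
000000
100010
which matches the target exactly.

Answer: 101110
111000
011011
011000
101110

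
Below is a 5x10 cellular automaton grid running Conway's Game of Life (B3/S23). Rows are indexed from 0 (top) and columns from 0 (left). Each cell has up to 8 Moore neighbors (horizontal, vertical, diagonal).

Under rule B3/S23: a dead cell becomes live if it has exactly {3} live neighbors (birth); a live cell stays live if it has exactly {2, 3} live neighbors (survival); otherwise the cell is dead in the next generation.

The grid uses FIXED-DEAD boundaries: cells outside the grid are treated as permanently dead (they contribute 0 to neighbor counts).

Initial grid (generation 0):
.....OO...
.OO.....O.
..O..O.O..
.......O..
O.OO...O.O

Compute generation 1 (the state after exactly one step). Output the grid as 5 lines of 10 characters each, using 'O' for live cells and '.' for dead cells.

Simulating step by step:
Generation 0 (given above): 14 live cells
Generation 1: 14 live cells
(generation 1 grid is the final answer)

Answer: ..........
.OO..O.O..
.OO...OOO.
.OOO...O..
........O.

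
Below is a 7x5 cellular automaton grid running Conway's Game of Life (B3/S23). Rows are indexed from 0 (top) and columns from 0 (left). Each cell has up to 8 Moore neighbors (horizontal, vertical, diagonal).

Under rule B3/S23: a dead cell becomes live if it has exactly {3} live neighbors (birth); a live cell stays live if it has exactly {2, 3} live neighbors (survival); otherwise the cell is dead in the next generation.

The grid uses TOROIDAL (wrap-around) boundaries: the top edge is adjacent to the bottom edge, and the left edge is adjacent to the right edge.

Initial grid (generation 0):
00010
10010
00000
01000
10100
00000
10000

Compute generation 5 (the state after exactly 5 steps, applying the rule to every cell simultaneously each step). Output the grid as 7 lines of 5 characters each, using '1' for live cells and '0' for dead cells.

Answer: 00000
00000
00000
01000
01000
01000
00000

Derivation:
Simulating step by step:
Generation 0 (given above): 7 live cells
Generation 1: 4 live cells
00000
00001
00000
01000
01000
01000
00000
Generation 2: 3 live cells
00000
00000
00000
00000
11100
00000
00000
Generation 3: 3 live cells
00000
00000
00000
01000
01000
01000
00000
Generation 4: 3 live cells
00000
00000
00000
00000
11100
00000
00000
Generation 5: 3 live cells
(generation 5 grid is the final answer)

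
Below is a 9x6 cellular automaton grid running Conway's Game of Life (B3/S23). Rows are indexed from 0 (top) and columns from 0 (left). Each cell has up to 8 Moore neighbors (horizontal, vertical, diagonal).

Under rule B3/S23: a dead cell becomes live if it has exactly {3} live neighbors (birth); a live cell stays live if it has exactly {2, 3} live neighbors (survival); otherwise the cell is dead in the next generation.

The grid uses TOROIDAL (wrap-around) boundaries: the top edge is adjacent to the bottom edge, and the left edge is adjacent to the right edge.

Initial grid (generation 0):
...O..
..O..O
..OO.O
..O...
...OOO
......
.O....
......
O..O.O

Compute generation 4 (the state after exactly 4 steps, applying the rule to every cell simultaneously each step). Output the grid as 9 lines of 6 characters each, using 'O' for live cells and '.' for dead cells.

Simulating step by step:
Generation 0 (given above): 14 live cells
Generation 1: 16 live cells
O.OO.O
..O...
.OOOO.
..O..O
...OO.
....O.
......
O.....
....O.
Generation 2: 20 live cells
.OOOOO
O....O
.O..O.
.O...O
...OOO
...OO.
......
......
OO.OO.
Generation 3: 13 live cells
......
......
.O..O.
..OO.O
O.OO.O
...O.O
......
......
OO....
Generation 4: 11 live cells
(generation 4 grid is the final answer)

Answer: ......
......
..OOO.
.....O
OO...O
O.OO.O
......
......
......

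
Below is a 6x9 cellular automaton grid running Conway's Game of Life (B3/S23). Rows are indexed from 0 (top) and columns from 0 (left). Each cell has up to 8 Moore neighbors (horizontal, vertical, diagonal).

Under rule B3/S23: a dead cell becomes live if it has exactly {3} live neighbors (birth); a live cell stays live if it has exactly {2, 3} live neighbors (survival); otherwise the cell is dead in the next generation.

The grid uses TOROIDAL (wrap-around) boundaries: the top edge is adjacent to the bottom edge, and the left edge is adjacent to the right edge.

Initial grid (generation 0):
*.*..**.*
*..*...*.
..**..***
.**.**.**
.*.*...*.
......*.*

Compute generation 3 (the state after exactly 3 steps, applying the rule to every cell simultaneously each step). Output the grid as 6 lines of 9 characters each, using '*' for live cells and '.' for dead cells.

Answer: *.*....**
*.*....**
.*.*.....
...**....
...**....
...**..**

Derivation:
Simulating step by step:
Generation 0 (given above): 24 live cells
Generation 1: 21 live cells
**...**..
*..***...
.....*...
.*..**...
.*.***...
.**..**.*
Generation 2: 14 live cells
...*...**
**.......
...*..*..
..**..*..
.*.*.....
...*...*.
Generation 3: 18 live cells
(generation 3 grid is the final answer)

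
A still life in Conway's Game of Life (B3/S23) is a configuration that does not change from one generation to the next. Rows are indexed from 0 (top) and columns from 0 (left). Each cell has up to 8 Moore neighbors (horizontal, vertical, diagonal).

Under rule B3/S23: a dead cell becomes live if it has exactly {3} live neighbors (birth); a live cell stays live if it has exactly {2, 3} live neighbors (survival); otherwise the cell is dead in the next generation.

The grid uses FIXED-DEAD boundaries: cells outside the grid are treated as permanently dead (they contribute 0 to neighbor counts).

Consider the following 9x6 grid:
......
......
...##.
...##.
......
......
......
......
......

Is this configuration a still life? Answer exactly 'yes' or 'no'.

Answer: yes

Derivation:
Compute generation 1 and compare to generation 0 (given above):
Generation 1:
......
......
...##.
...##.
......
......
......
......
......
The grids are IDENTICAL -> still life.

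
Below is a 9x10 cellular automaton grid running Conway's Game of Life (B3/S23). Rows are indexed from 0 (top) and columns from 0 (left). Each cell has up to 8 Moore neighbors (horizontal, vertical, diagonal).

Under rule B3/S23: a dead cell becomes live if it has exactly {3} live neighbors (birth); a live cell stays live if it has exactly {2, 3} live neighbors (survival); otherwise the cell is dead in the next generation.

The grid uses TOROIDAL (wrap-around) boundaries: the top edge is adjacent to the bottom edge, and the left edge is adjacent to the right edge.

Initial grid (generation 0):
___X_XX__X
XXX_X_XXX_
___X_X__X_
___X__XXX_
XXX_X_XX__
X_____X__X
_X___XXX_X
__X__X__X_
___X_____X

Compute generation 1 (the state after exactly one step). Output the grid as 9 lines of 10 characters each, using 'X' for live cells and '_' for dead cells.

Answer: _X_X_XX__X
XXX_____X_
_X_X_X____
_X_X____XX
XXXX______
__X______X
_X___X_X_X
X_X_XX_XXX
__XX_XX_XX

Derivation:
Simulating step by step:
Generation 0 (given above): 37 live cells
Generation 1: 39 live cells
(generation 1 grid is the final answer)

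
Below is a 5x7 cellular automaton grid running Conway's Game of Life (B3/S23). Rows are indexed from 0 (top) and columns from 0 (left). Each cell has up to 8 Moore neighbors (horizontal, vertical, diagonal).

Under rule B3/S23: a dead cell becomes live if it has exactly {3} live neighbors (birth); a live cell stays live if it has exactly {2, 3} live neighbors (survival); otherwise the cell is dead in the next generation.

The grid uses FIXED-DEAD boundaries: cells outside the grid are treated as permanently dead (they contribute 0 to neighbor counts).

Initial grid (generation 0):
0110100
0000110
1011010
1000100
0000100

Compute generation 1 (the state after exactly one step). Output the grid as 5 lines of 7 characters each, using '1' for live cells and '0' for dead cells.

Answer: 0001110
0000010
0101010
0100110
0000000

Derivation:
Simulating step by step:
Generation 0 (given above): 12 live cells
Generation 1: 10 live cells
(generation 1 grid is the final answer)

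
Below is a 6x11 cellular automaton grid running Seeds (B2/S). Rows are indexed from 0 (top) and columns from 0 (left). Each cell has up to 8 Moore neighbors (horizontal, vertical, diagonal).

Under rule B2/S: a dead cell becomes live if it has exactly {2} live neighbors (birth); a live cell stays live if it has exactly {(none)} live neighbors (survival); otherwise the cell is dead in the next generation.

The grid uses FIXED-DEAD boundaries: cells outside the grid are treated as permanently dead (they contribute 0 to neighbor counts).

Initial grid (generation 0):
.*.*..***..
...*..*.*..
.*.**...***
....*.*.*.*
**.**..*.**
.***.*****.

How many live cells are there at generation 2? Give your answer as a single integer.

Answer: 8

Derivation:
Simulating step by step:
Generation 0 (given above): 33 live cells
Generation 1: 7 live cells
....**...*.
**........*
......*....
...........
...........
...........
Generation 2: 8 live cells
**........*
....*.*..*.
**.........
...........
...........
...........
Population at generation 2: 8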